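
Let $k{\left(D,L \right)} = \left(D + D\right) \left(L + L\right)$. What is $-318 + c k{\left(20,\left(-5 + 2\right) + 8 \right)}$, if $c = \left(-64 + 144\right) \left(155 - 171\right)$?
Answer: $-512318$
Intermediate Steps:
$k{\left(D,L \right)} = 4 D L$ ($k{\left(D,L \right)} = 2 D 2 L = 4 D L$)
$c = -1280$ ($c = 80 \left(-16\right) = -1280$)
$-318 + c k{\left(20,\left(-5 + 2\right) + 8 \right)} = -318 - 1280 \cdot 4 \cdot 20 \left(\left(-5 + 2\right) + 8\right) = -318 - 1280 \cdot 4 \cdot 20 \left(-3 + 8\right) = -318 - 1280 \cdot 4 \cdot 20 \cdot 5 = -318 - 512000 = -512318$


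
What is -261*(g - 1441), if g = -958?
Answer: 626139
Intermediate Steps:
-261*(g - 1441) = -261*(-958 - 1441) = -261*(-2399) = 626139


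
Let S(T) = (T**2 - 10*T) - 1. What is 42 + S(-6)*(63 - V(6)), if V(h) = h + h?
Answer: 4887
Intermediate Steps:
S(T) = -1 + T**2 - 10*T
V(h) = 2*h
42 + S(-6)*(63 - V(6)) = 42 + (-1 + (-6)**2 - 10*(-6))*(63 - 2*6) = 42 + (-1 + 36 + 60)*(63 - 1*12) = 42 + 95*(63 - 12) = 42 + 95*51 = 42 + 4845 = 4887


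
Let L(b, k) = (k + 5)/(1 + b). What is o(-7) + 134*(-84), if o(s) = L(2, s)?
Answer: -33770/3 ≈ -11257.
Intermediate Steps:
L(b, k) = (5 + k)/(1 + b)
o(s) = 5/3 + s/3 (o(s) = (5 + s)/(1 + 2) = (5 + s)/3 = 5/3 + s/3)
o(-7) + 134*(-84) = (5/3 + (⅓)*(-7)) + 134*(-84) = (5/3 - 7/3) - 11256 = -⅔ - 11256 = -33770/3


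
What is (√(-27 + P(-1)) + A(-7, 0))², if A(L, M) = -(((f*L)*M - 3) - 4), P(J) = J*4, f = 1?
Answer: (7 + I*√31)² ≈ 18.0 + 77.949*I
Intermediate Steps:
P(J) = 4*J
A(L, M) = 7 - L*M (A(L, M) = -(((1*L)*M - 3) - 4) = -((L*M - 3) - 4) = -((-3 + L*M) - 4) = -(-7 + L*M) = 7 - L*M)
(√(-27 + P(-1)) + A(-7, 0))² = (√(-27 + 4*(-1)) + (7 - 1*(-7)*0))² = (√(-27 - 4) + (7 + 0))² = (√(-31) + 7)² = (I*√31 + 7)² = (7 + I*√31)²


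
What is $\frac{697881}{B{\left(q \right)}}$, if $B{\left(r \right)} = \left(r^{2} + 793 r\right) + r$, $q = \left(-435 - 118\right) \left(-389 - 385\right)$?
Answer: $\frac{232627}{61180893984} \approx 3.8023 \cdot 10^{-6}$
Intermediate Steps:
$q = 428022$ ($q = \left(-553\right) \left(-774\right) = 428022$)
$B{\left(r \right)} = r^{2} + 794 r$
$\frac{697881}{B{\left(q \right)}} = \frac{697881}{428022 \left(794 + 428022\right)} = \frac{697881}{428022 \cdot 428816} = \frac{697881}{183542681952} = 697881 \cdot \frac{1}{183542681952} = \frac{232627}{61180893984}$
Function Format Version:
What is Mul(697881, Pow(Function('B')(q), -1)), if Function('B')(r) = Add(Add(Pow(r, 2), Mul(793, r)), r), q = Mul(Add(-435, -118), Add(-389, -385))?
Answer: Rational(232627, 61180893984) ≈ 3.8023e-6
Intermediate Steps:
q = 428022 (q = Mul(-553, -774) = 428022)
Function('B')(r) = Add(Pow(r, 2), Mul(794, r))
Mul(697881, Pow(Function('B')(q), -1)) = Mul(697881, Pow(Mul(428022, Add(794, 428022)), -1)) = Mul(697881, Pow(Mul(428022, 428816), -1)) = Mul(697881, Pow(183542681952, -1)) = Mul(697881, Rational(1, 183542681952)) = Rational(232627, 61180893984)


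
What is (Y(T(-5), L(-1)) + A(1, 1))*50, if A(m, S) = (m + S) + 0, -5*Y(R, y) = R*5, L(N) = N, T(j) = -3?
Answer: 250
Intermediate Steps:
Y(R, y) = -R (Y(R, y) = -R*5/5 = -R)
A(m, S) = S + m (A(m, S) = (S + m) + 0 = S + m)
(Y(T(-5), L(-1)) + A(1, 1))*50 = (-1*(-3) + (1 + 1))*50 = (3 + 2)*50 = 5*50 = 250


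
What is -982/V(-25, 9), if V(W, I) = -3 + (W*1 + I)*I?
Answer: 982/147 ≈ 6.6803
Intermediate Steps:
V(W, I) = -3 + I*(I + W) (V(W, I) = -3 + (W + I)*I = -3 + (I + W)*I = -3 + I*(I + W))
-982/V(-25, 9) = -982/(-3 + 9**2 + 9*(-25)) = -982/(-3 + 81 - 225) = -982/(-147) = -982*(-1/147) = 982/147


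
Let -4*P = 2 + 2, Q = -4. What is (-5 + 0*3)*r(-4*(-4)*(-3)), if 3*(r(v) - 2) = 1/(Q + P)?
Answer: -29/3 ≈ -9.6667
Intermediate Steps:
P = -1 (P = -(2 + 2)/4 = -¼*4 = -1)
r(v) = 29/15 (r(v) = 2 + 1/(3*(-4 - 1)) = 2 + (⅓)/(-5) = 2 + (⅓)*(-⅕) = 2 - 1/15 = 29/15)
(-5 + 0*3)*r(-4*(-4)*(-3)) = (-5 + 0*3)*(29/15) = (-5 + 0)*(29/15) = -5*29/15 = -29/3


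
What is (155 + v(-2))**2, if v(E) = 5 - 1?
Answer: 25281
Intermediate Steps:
v(E) = 4
(155 + v(-2))**2 = (155 + 4)**2 = 159**2 = 25281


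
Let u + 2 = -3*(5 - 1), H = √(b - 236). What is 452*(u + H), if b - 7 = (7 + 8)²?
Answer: -6328 + 904*I ≈ -6328.0 + 904.0*I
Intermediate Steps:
b = 232 (b = 7 + (7 + 8)² = 7 + 15² = 7 + 225 = 232)
H = 2*I (H = √(232 - 236) = √(-4) = 2*I ≈ 2.0*I)
u = -14 (u = -2 - 3*(5 - 1) = -2 - 3*4 = -2 - 12 = -14)
452*(u + H) = 452*(-14 + 2*I) = -6328 + 904*I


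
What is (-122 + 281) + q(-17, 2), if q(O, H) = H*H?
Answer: 163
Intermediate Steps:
q(O, H) = H**2
(-122 + 281) + q(-17, 2) = (-122 + 281) + 2**2 = 159 + 4 = 163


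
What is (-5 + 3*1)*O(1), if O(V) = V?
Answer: -2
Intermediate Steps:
(-5 + 3*1)*O(1) = (-5 + 3*1)*1 = (-5 + 3)*1 = -2*1 = -2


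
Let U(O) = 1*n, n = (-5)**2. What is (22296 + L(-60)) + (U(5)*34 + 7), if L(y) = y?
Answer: 23093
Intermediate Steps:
n = 25
U(O) = 25 (U(O) = 1*25 = 25)
(22296 + L(-60)) + (U(5)*34 + 7) = (22296 - 60) + (25*34 + 7) = 22236 + (850 + 7) = 22236 + 857 = 23093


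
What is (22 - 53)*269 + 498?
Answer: -7841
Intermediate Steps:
(22 - 53)*269 + 498 = -31*269 + 498 = -8339 + 498 = -7841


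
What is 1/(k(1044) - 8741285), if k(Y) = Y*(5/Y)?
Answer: -1/8741280 ≈ -1.1440e-7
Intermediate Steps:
k(Y) = 5
1/(k(1044) - 8741285) = 1/(5 - 8741285) = 1/(-8741280) = -1/8741280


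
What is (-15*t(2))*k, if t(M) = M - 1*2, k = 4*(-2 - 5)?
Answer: 0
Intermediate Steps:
k = -28 (k = 4*(-7) = -28)
t(M) = -2 + M (t(M) = M - 2 = -2 + M)
(-15*t(2))*k = -15*(-2 + 2)*(-28) = -15*0*(-28) = 0*(-28) = 0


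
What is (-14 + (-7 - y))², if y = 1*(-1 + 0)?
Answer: 400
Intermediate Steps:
y = -1 (y = 1*(-1) = -1)
(-14 + (-7 - y))² = (-14 + (-7 - 1*(-1)))² = (-14 + (-7 + 1))² = (-14 - 6)² = (-20)² = 400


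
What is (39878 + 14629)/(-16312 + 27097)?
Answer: 18169/3595 ≈ 5.0540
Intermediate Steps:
(39878 + 14629)/(-16312 + 27097) = 54507/10785 = 54507*(1/10785) = 18169/3595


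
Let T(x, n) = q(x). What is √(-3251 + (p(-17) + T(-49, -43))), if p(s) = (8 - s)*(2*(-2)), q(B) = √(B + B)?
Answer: √(-3351 + 7*I*√2) ≈ 0.08551 + 57.888*I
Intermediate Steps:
q(B) = √2*√B (q(B) = √(2*B) = √2*√B)
T(x, n) = √2*√x
p(s) = -32 + 4*s (p(s) = (8 - s)*(-4) = -32 + 4*s)
√(-3251 + (p(-17) + T(-49, -43))) = √(-3251 + ((-32 + 4*(-17)) + √2*√(-49))) = √(-3251 + ((-32 - 68) + √2*(7*I))) = √(-3251 + (-100 + 7*I*√2)) = √(-3351 + 7*I*√2)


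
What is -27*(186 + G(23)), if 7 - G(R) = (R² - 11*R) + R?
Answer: 2862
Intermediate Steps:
G(R) = 7 - R² + 10*R (G(R) = 7 - ((R² - 11*R) + R) = 7 - (R² - 10*R) = 7 + (-R² + 10*R) = 7 - R² + 10*R)
-27*(186 + G(23)) = -27*(186 + (7 - 1*23² + 10*23)) = -27*(186 + (7 - 1*529 + 230)) = -27*(186 + (7 - 529 + 230)) = -27*(186 - 292) = -27*(-106) = 2862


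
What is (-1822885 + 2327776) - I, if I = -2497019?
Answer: 3001910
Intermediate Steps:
(-1822885 + 2327776) - I = (-1822885 + 2327776) - 1*(-2497019) = 504891 + 2497019 = 3001910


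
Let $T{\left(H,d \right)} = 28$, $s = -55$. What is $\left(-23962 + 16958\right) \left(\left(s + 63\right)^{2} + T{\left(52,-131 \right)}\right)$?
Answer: $-644368$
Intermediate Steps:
$\left(-23962 + 16958\right) \left(\left(s + 63\right)^{2} + T{\left(52,-131 \right)}\right) = \left(-23962 + 16958\right) \left(\left(-55 + 63\right)^{2} + 28\right) = - 7004 \left(8^{2} + 28\right) = - 7004 \left(64 + 28\right) = \left(-7004\right) 92 = -644368$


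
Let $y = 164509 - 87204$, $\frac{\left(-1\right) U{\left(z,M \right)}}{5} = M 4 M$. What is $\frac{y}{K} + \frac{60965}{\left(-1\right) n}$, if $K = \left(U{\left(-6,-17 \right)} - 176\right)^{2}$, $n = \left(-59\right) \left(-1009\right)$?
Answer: $- \frac{2158066464285}{2111798884016} \approx -1.0219$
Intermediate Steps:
$n = 59531$
$U{\left(z,M \right)} = - 20 M^{2}$ ($U{\left(z,M \right)} = - 5 M 4 M = - 5 \cdot 4 M M = - 5 \cdot 4 M^{2} = - 20 M^{2}$)
$K = 35473936$ ($K = \left(- 20 \left(-17\right)^{2} - 176\right)^{2} = \left(\left(-20\right) 289 - 176\right)^{2} = \left(-5780 - 176\right)^{2} = \left(-5956\right)^{2} = 35473936$)
$y = 77305$ ($y = 164509 - 87204 = 77305$)
$\frac{y}{K} + \frac{60965}{\left(-1\right) n} = \frac{77305}{35473936} + \frac{60965}{\left(-1\right) 59531} = 77305 \cdot \frac{1}{35473936} + \frac{60965}{-59531} = \frac{77305}{35473936} + 60965 \left(- \frac{1}{59531}\right) = \frac{77305}{35473936} - \frac{60965}{59531} = - \frac{2158066464285}{2111798884016}$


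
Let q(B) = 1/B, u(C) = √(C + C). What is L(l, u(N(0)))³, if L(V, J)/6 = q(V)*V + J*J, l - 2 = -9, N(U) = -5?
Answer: -157464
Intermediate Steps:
u(C) = √2*√C (u(C) = √(2*C) = √2*√C)
l = -7 (l = 2 - 9 = -7)
L(V, J) = 6 + 6*J² (L(V, J) = 6*(V/V + J*J) = 6*(1 + J²) = 6 + 6*J²)
L(l, u(N(0)))³ = (6 + 6*(√2*√(-5))²)³ = (6 + 6*(√2*(I*√5))²)³ = (6 + 6*(I*√10)²)³ = (6 + 6*(-10))³ = (6 - 60)³ = (-54)³ = -157464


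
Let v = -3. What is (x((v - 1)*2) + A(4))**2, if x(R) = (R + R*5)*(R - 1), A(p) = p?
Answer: 190096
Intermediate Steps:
x(R) = 6*R*(-1 + R) (x(R) = (R + 5*R)*(-1 + R) = (6*R)*(-1 + R) = 6*R*(-1 + R))
(x((v - 1)*2) + A(4))**2 = (6*((-3 - 1)*2)*(-1 + (-3 - 1)*2) + 4)**2 = (6*(-4*2)*(-1 - 4*2) + 4)**2 = (6*(-8)*(-1 - 8) + 4)**2 = (6*(-8)*(-9) + 4)**2 = (432 + 4)**2 = 436**2 = 190096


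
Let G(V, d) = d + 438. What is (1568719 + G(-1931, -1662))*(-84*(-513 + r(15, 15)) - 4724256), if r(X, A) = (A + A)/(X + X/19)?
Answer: -7337951336382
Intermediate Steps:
G(V, d) = 438 + d
r(X, A) = 19*A/(10*X) (r(X, A) = (2*A)/(X + X*(1/19)) = (2*A)/(X + X/19) = (2*A)/((20*X/19)) = (2*A)*(19/(20*X)) = 19*A/(10*X))
(1568719 + G(-1931, -1662))*(-84*(-513 + r(15, 15)) - 4724256) = (1568719 + (438 - 1662))*(-84*(-513 + (19/10)*15/15) - 4724256) = (1568719 - 1224)*(-84*(-513 + (19/10)*15*(1/15)) - 4724256) = 1567495*(-84*(-513 + 19/10) - 4724256) = 1567495*(-84*(-5111/10) - 4724256) = 1567495*(214662/5 - 4724256) = 1567495*(-23406618/5) = -7337951336382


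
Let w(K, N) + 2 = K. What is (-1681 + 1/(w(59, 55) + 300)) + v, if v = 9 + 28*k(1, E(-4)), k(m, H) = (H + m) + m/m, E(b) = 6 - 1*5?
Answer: -566915/357 ≈ -1588.0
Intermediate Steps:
w(K, N) = -2 + K
E(b) = 1 (E(b) = 6 - 5 = 1)
k(m, H) = 1 + H + m (k(m, H) = (H + m) + 1 = 1 + H + m)
v = 93 (v = 9 + 28*(1 + 1 + 1) = 9 + 28*3 = 9 + 84 = 93)
(-1681 + 1/(w(59, 55) + 300)) + v = (-1681 + 1/((-2 + 59) + 300)) + 93 = (-1681 + 1/(57 + 300)) + 93 = (-1681 + 1/357) + 93 = -600116/357 + 93 = -566915/357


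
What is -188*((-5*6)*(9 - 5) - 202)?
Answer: 60536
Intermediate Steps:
-188*((-5*6)*(9 - 5) - 202) = -188*(-30*4 - 202) = -188*(-120 - 202) = -188*(-322) = 60536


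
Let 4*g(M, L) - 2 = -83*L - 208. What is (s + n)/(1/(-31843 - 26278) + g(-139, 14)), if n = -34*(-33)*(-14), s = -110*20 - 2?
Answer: 1040947110/19877383 ≈ 52.368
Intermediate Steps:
s = -2202 (s = -2200 - 2 = -2202)
g(M, L) = -103/2 - 83*L/4 (g(M, L) = 1/2 + (-83*L - 208)/4 = 1/2 + (-208 - 83*L)/4 = 1/2 + (-52 - 83*L/4) = -103/2 - 83*L/4)
n = -15708 (n = 1122*(-14) = -15708)
(s + n)/(1/(-31843 - 26278) + g(-139, 14)) = (-2202 - 15708)/(1/(-31843 - 26278) + (-103/2 - 83/4*14)) = -17910/(1/(-58121) + (-103/2 - 581/2)) = -17910/(-1/58121 - 342) = -17910/(-19877383/58121) = -17910*(-58121/19877383) = 1040947110/19877383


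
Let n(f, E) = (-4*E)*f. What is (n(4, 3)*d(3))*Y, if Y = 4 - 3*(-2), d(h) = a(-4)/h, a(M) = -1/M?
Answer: -40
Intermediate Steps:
d(h) = 1/(4*h) (d(h) = (-1/(-4))/h = (-1*(-¼))/h = 1/(4*h))
n(f, E) = -4*E*f
Y = 10 (Y = 4 + 6 = 10)
(n(4, 3)*d(3))*Y = ((-4*3*4)*((¼)/3))*10 = -12/3*10 = -48*1/12*10 = -4*10 = -40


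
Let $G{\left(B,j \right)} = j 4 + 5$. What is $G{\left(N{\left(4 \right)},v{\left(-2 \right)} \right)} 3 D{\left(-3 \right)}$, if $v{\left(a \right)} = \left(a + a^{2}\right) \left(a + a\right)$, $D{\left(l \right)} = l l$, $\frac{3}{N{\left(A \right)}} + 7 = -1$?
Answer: $-729$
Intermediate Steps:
$N{\left(A \right)} = - \frac{3}{8}$ ($N{\left(A \right)} = \frac{3}{-7 - 1} = \frac{3}{-8} = 3 \left(- \frac{1}{8}\right) = - \frac{3}{8}$)
$D{\left(l \right)} = l^{2}$
$v{\left(a \right)} = 2 a \left(a + a^{2}\right)$ ($v{\left(a \right)} = \left(a + a^{2}\right) 2 a = 2 a \left(a + a^{2}\right)$)
$G{\left(B,j \right)} = 5 + 4 j$ ($G{\left(B,j \right)} = 4 j + 5 = 5 + 4 j$)
$G{\left(N{\left(4 \right)},v{\left(-2 \right)} \right)} 3 D{\left(-3 \right)} = \left(5 + 4 \cdot 2 \left(-2\right)^{2} \left(1 - 2\right)\right) 3 \left(-3\right)^{2} = \left(5 + 4 \cdot 2 \cdot 4 \left(-1\right)\right) 3 \cdot 9 = \left(5 + 4 \left(-8\right)\right) 3 \cdot 9 = \left(5 - 32\right) 3 \cdot 9 = \left(-27\right) 3 \cdot 9 = \left(-81\right) 9 = -729$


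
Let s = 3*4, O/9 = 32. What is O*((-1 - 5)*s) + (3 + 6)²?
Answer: -20655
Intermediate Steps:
O = 288 (O = 9*32 = 288)
s = 12
O*((-1 - 5)*s) + (3 + 6)² = 288*((-1 - 5)*12) + (3 + 6)² = 288*(-6*12) + 9² = 288*(-72) + 81 = -20736 + 81 = -20655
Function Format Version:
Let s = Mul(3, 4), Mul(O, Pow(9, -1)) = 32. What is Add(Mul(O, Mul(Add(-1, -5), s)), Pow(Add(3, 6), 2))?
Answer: -20655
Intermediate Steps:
O = 288 (O = Mul(9, 32) = 288)
s = 12
Add(Mul(O, Mul(Add(-1, -5), s)), Pow(Add(3, 6), 2)) = Add(Mul(288, Mul(Add(-1, -5), 12)), Pow(Add(3, 6), 2)) = Add(Mul(288, Mul(-6, 12)), Pow(9, 2)) = Add(Mul(288, -72), 81) = Add(-20736, 81) = -20655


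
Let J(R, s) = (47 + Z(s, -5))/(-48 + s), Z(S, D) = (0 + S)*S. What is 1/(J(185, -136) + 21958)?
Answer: 184/4021729 ≈ 4.5751e-5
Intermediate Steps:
Z(S, D) = S² (Z(S, D) = S*S = S²)
J(R, s) = (47 + s²)/(-48 + s)
1/(J(185, -136) + 21958) = 1/((47 + (-136)²)/(-48 - 136) + 21958) = 1/((47 + 18496)/(-184) + 21958) = 1/(-1/184*18543 + 21958) = 1/(-18543/184 + 21958) = 1/(4021729/184) = 184/4021729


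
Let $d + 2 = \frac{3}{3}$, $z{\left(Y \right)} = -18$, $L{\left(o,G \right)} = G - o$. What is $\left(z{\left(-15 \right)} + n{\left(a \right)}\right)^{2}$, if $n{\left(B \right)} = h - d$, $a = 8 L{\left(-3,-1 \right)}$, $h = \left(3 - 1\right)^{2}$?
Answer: $169$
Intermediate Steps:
$h = 4$ ($h = 2^{2} = 4$)
$d = -1$ ($d = -2 + \frac{3}{3} = -2 + 3 \cdot \frac{1}{3} = -2 + 1 = -1$)
$a = 16$ ($a = 8 \left(-1 - -3\right) = 8 \left(-1 + 3\right) = 8 \cdot 2 = 16$)
$n{\left(B \right)} = 5$ ($n{\left(B \right)} = 4 - -1 = 4 + 1 = 5$)
$\left(z{\left(-15 \right)} + n{\left(a \right)}\right)^{2} = \left(-18 + 5\right)^{2} = \left(-13\right)^{2} = 169$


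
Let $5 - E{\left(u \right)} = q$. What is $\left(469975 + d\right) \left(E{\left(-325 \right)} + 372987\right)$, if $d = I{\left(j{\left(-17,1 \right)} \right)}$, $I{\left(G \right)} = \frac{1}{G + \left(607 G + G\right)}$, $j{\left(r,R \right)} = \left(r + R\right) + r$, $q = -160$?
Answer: $\frac{1174817772804416}{6699} \approx 1.7537 \cdot 10^{11}$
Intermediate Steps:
$E{\left(u \right)} = 165$ ($E{\left(u \right)} = 5 - -160 = 5 + 160 = 165$)
$j{\left(r,R \right)} = R + 2 r$ ($j{\left(r,R \right)} = \left(R + r\right) + r = R + 2 r$)
$I{\left(G \right)} = \frac{1}{609 G}$ ($I{\left(G \right)} = \frac{1}{G + 608 G} = \frac{1}{609 G}$)
$d = - \frac{1}{20097}$ ($d = \frac{1}{609 \left(1 + 2 \left(-17\right)\right)} = \frac{1}{609 \left(1 - 34\right)} = \frac{1}{609 \left(-33\right)} = \frac{1}{609} \left(- \frac{1}{33}\right) = - \frac{1}{20097} \approx -4.9759 \cdot 10^{-5}$)
$\left(469975 + d\right) \left(E{\left(-325 \right)} + 372987\right) = \left(469975 - \frac{1}{20097}\right) \left(165 + 372987\right) = \frac{9445087574}{20097} \cdot 373152 = \frac{1174817772804416}{6699}$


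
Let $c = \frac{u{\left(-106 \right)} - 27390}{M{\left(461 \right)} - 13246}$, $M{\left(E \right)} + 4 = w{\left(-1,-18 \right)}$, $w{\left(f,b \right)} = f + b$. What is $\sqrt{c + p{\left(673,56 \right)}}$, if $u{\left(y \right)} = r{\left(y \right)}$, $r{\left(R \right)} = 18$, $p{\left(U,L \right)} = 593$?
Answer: $\frac{\sqrt{11641172349}}{4423} \approx 24.394$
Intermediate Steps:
$w{\left(f,b \right)} = b + f$
$M{\left(E \right)} = -23$ ($M{\left(E \right)} = -4 - 19 = -23$)
$u{\left(y \right)} = 18$
$c = \frac{9124}{4423}$ ($c = \frac{18 - 27390}{-23 - 13246} = - \frac{27372}{-13269} = \left(-27372\right) \left(- \frac{1}{13269}\right) = \frac{9124}{4423} \approx 2.0629$)
$\sqrt{c + p{\left(673,56 \right)}} = \sqrt{\frac{9124}{4423} + 593} = \sqrt{\frac{2631963}{4423}} = \frac{\sqrt{11641172349}}{4423}$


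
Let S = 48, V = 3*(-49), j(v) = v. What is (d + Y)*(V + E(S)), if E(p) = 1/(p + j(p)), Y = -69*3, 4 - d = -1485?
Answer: -9045151/48 ≈ -1.8844e+5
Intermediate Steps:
d = 1489 (d = 4 - 1*(-1485) = 4 + 1485 = 1489)
V = -147
Y = -207
E(p) = 1/(2*p) (E(p) = 1/(p + p) = 1/(2*p))
(d + Y)*(V + E(S)) = (1489 - 207)*(-147 + (1/2)/48) = 1282*(-147 + (1/2)*(1/48)) = 1282*(-147 + 1/96) = 1282*(-14111/96) = -9045151/48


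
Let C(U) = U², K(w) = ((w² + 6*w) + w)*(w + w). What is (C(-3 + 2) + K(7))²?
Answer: 1885129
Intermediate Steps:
K(w) = 2*w*(w² + 7*w) (K(w) = (w² + 7*w)*(2*w) = 2*w*(w² + 7*w))
(C(-3 + 2) + K(7))² = ((-3 + 2)² + 2*7²*(7 + 7))² = ((-1)² + 2*49*14)² = (1 + 1372)² = 1373² = 1885129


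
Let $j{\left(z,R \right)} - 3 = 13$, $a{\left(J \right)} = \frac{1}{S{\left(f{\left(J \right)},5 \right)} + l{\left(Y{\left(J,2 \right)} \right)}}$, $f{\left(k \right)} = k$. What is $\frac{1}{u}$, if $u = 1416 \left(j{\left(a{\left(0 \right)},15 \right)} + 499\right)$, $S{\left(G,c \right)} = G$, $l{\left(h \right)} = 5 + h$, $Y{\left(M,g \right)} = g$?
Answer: $\frac{1}{729240} \approx 1.3713 \cdot 10^{-6}$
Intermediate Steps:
$a{\left(J \right)} = \frac{1}{7 + J}$ ($a{\left(J \right)} = \frac{1}{J + \left(5 + 2\right)} = \frac{1}{J + 7} = \frac{1}{7 + J}$)
$j{\left(z,R \right)} = 16$ ($j{\left(z,R \right)} = 3 + 13 = 16$)
$u = 729240$ ($u = 1416 \left(16 + 499\right) = 1416 \cdot 515 = 729240$)
$\frac{1}{u} = \frac{1}{729240}$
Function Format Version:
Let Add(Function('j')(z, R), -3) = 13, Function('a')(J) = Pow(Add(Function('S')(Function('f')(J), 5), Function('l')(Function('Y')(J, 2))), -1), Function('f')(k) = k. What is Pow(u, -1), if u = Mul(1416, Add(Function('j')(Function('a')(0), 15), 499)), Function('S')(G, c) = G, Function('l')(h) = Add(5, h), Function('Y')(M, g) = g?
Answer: Rational(1, 729240) ≈ 1.3713e-6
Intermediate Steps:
Function('a')(J) = Pow(Add(7, J), -1) (Function('a')(J) = Pow(Add(J, Add(5, 2)), -1) = Pow(Add(J, 7), -1) = Pow(Add(7, J), -1))
Function('j')(z, R) = 16 (Function('j')(z, R) = Add(3, 13) = 16)
u = 729240 (u = Mul(1416, Add(16, 499)) = Mul(1416, 515) = 729240)
Pow(u, -1) = Pow(729240, -1) = Rational(1, 729240)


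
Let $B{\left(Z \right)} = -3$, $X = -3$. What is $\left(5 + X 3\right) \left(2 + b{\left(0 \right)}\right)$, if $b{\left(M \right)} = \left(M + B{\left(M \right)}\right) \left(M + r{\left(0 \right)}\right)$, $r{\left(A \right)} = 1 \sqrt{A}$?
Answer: $-8$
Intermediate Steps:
$r{\left(A \right)} = \sqrt{A}$
$b{\left(M \right)} = M \left(-3 + M\right)$ ($b{\left(M \right)} = \left(M - 3\right) \left(M + \sqrt{0}\right) = \left(-3 + M\right) \left(M + 0\right) = \left(-3 + M\right) M = M \left(-3 + M\right)$)
$\left(5 + X 3\right) \left(2 + b{\left(0 \right)}\right) = \left(5 - 9\right) \left(2 + 0 \left(-3 + 0\right)\right) = \left(5 - 9\right) \left(2 + 0 \left(-3\right)\right) = - 4 \left(2 + 0\right) = \left(-4\right) 2 = -8$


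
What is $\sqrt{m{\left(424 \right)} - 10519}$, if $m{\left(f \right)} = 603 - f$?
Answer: $2 i \sqrt{2585} \approx 101.69 i$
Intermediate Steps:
$\sqrt{m{\left(424 \right)} - 10519} = \sqrt{\left(603 - 424\right) - 10519} = \sqrt{179 - 10519} = \sqrt{-10340} = 2 i \sqrt{2585}$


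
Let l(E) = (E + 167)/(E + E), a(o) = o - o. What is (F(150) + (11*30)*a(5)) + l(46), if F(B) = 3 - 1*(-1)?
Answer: 581/92 ≈ 6.3152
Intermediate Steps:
a(o) = 0
l(E) = (167 + E)/(2*E) (l(E) = (167 + E)/((2*E)) = (167 + E)*(1/(2*E)) = (167 + E)/(2*E))
F(B) = 4 (F(B) = 3 + 1 = 4)
(F(150) + (11*30)*a(5)) + l(46) = (4 + (11*30)*0) + (½)*(167 + 46)/46 = (4 + 330*0) + (½)*(1/46)*213 = (4 + 0) + 213/92 = 4 + 213/92 = 581/92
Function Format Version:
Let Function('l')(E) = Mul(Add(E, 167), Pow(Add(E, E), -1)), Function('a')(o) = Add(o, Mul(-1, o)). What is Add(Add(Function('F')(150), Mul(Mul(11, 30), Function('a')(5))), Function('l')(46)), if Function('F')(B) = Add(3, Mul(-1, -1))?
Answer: Rational(581, 92) ≈ 6.3152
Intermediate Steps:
Function('a')(o) = 0
Function('l')(E) = Mul(Rational(1, 2), Pow(E, -1), Add(167, E)) (Function('l')(E) = Mul(Add(167, E), Pow(Mul(2, E), -1)) = Mul(Add(167, E), Mul(Rational(1, 2), Pow(E, -1))) = Mul(Rational(1, 2), Pow(E, -1), Add(167, E)))
Function('F')(B) = 4 (Function('F')(B) = Add(3, 1) = 4)
Add(Add(Function('F')(150), Mul(Mul(11, 30), Function('a')(5))), Function('l')(46)) = Add(Add(4, Mul(Mul(11, 30), 0)), Mul(Rational(1, 2), Pow(46, -1), Add(167, 46))) = Add(Add(4, Mul(330, 0)), Mul(Rational(1, 2), Rational(1, 46), 213)) = Add(Add(4, 0), Rational(213, 92)) = Add(4, Rational(213, 92)) = Rational(581, 92)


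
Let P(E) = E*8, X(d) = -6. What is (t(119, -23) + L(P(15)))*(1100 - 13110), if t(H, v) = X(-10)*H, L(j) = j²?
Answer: -164368860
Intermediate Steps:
P(E) = 8*E
t(H, v) = -6*H
(t(119, -23) + L(P(15)))*(1100 - 13110) = (-6*119 + (8*15)²)*(1100 - 13110) = (-714 + 120²)*(-12010) = (-714 + 14400)*(-12010) = 13686*(-12010) = -164368860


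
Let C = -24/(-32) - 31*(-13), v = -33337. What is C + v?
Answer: -131733/4 ≈ -32933.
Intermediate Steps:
C = 1615/4 (C = -24*(-1/32) + 403 = ¾ + 403 = 1615/4 ≈ 403.75)
C + v = 1615/4 - 33337 = -131733/4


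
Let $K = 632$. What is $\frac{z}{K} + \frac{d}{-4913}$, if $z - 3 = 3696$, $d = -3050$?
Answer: $\frac{20100787}{3105016} \approx 6.4736$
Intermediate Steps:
$z = 3699$ ($z = 3 + 3696 = 3699$)
$\frac{z}{K} + \frac{d}{-4913} = \frac{3699}{632} - \frac{3050}{-4913} = 3699 \cdot \frac{1}{632} - - \frac{3050}{4913} = \frac{3699}{632} + \frac{3050}{4913} = \frac{20100787}{3105016}$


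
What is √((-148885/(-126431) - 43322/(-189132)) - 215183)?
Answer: I*√58146908799865070037858/519829302 ≈ 463.88*I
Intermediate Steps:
√((-148885/(-126431) - 43322/(-189132)) - 215183) = √((-148885*(-1/126431) - 43322*(-1/189132)) - 215183) = √((148885/126431 + 21661/94566) - 215183) = √(16818080801/11956073946 - 215183) = √(-2572727041841317/11956073946) = I*√58146908799865070037858/519829302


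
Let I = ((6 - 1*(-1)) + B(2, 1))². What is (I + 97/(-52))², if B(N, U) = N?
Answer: 16933225/2704 ≈ 6262.3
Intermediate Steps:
I = 81 (I = ((6 - 1*(-1)) + 2)² = ((6 + 1) + 2)² = (7 + 2)² = 9² = 81)
(I + 97/(-52))² = (81 + 97/(-52))² = (81 + 97*(-1/52))² = (81 - 97/52)² = (4115/52)² = 16933225/2704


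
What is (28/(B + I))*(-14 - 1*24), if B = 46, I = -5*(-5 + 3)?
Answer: -19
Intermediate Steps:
I = 10 (I = -5*(-2) = 10)
(28/(B + I))*(-14 - 1*24) = (28/(46 + 10))*(-14 - 1*24) = (28/56)*(-14 - 24) = (28*(1/56))*(-38) = (1/2)*(-38) = -19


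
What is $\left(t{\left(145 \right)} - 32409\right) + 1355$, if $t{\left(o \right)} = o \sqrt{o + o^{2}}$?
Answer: $-31054 + 145 \sqrt{21170} \approx -9956.6$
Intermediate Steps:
$\left(t{\left(145 \right)} - 32409\right) + 1355 = \left(145 \sqrt{145 \left(1 + 145\right)} - 32409\right) + 1355 = \left(145 \sqrt{145 \cdot 146} - 32409\right) + 1355 = \left(145 \sqrt{21170} - 32409\right) + 1355 = \left(-32409 + 145 \sqrt{21170}\right) + 1355 = -31054 + 145 \sqrt{21170}$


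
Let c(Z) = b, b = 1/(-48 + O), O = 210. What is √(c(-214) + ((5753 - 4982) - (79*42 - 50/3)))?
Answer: I*√819826/18 ≈ 50.302*I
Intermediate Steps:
b = 1/162 (b = 1/(-48 + 210) = 1/162 ≈ 0.0061728)
c(Z) = 1/162
√(c(-214) + ((5753 - 4982) - (79*42 - 50/3))) = √(1/162 + ((5753 - 4982) - (79*42 - 50/3))) = √(1/162 + (771 - (3318 - 50*⅓))) = √(1/162 + (771 - (3318 - 50/3))) = √(1/162 + (771 - 1*9904/3)) = √(1/162 + (771 - 9904/3)) = √(1/162 - 7591/3) = √(-409913/162) = I*√819826/18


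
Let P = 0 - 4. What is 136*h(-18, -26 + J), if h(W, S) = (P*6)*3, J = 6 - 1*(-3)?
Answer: -9792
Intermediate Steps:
P = -4
J = 9 (J = 6 + 3 = 9)
h(W, S) = -72 (h(W, S) = -4*6*3 = -24*3 = -72)
136*h(-18, -26 + J) = 136*(-72) = -9792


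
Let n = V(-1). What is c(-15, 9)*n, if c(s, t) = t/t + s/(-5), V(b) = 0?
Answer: 0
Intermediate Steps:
n = 0
c(s, t) = 1 - s/5 (c(s, t) = 1 + s*(-⅕) = 1 - s/5)
c(-15, 9)*n = (1 - ⅕*(-15))*0 = (1 + 3)*0 = 4*0 = 0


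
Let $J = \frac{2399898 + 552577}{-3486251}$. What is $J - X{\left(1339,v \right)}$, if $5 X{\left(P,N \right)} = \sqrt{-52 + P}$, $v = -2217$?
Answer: $- \frac{2952475}{3486251} - \frac{3 \sqrt{143}}{5} \approx -8.0219$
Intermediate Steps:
$X{\left(P,N \right)} = \frac{\sqrt{-52 + P}}{5}$
$J = - \frac{2952475}{3486251}$ ($J = 2952475 \left(- \frac{1}{3486251}\right) = - \frac{2952475}{3486251} \approx -0.84689$)
$J - X{\left(1339,v \right)} = - \frac{2952475}{3486251} - \frac{\sqrt{-52 + 1339}}{5} = - \frac{2952475}{3486251} - \frac{\sqrt{1287}}{5} = - \frac{2952475}{3486251} - \frac{3 \sqrt{143}}{5}$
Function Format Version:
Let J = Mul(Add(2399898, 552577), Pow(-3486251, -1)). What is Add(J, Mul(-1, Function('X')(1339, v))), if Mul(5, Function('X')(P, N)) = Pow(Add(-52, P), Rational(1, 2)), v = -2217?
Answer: Add(Rational(-2952475, 3486251), Mul(Rational(-3, 5), Pow(143, Rational(1, 2)))) ≈ -8.0219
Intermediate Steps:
Function('X')(P, N) = Mul(Rational(1, 5), Pow(Add(-52, P), Rational(1, 2)))
J = Rational(-2952475, 3486251) (J = Mul(2952475, Rational(-1, 3486251)) = Rational(-2952475, 3486251) ≈ -0.84689)
Add(J, Mul(-1, Function('X')(1339, v))) = Add(Rational(-2952475, 3486251), Mul(-1, Mul(Rational(1, 5), Pow(Add(-52, 1339), Rational(1, 2))))) = Add(Rational(-2952475, 3486251), Mul(-1, Mul(Rational(1, 5), Pow(1287, Rational(1, 2))))) = Add(Rational(-2952475, 3486251), Mul(-1, Mul(Rational(1, 5), Mul(3, Pow(143, Rational(1, 2)))))) = Add(Rational(-2952475, 3486251), Mul(-1, Mul(Rational(3, 5), Pow(143, Rational(1, 2))))) = Add(Rational(-2952475, 3486251), Mul(Rational(-3, 5), Pow(143, Rational(1, 2))))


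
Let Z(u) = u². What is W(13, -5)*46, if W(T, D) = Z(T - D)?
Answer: 14904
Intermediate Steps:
W(T, D) = (T - D)²
W(13, -5)*46 = (-5 - 1*13)²*46 = (-5 - 13)²*46 = (-18)²*46 = 324*46 = 14904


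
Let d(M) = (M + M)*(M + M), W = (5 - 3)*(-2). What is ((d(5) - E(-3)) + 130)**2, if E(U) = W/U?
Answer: 470596/9 ≈ 52288.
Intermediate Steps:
W = -4 (W = 2*(-2) = -4)
d(M) = 4*M**2 (d(M) = (2*M)*(2*M) = 4*M**2)
E(U) = -4/U
((d(5) - E(-3)) + 130)**2 = ((4*5**2 - (-4)/(-3)) + 130)**2 = ((4*25 - (-4)*(-1)/3) + 130)**2 = ((100 - 1*4/3) + 130)**2 = ((100 - 4/3) + 130)**2 = (296/3 + 130)**2 = (686/3)**2 = 470596/9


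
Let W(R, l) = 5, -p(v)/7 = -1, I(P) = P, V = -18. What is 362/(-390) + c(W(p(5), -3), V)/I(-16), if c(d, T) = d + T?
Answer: -361/3120 ≈ -0.11571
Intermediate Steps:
p(v) = 7 (p(v) = -7*(-1) = 7)
c(d, T) = T + d
362/(-390) + c(W(p(5), -3), V)/I(-16) = 362/(-390) + (-18 + 5)/(-16) = 362*(-1/390) - 13*(-1/16) = -181/195 + 13/16 = -361/3120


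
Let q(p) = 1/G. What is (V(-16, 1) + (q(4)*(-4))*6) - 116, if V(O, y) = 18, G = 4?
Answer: -104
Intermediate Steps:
q(p) = 1/4
(V(-16, 1) + (q(4)*(-4))*6) - 116 = (18 + ((1/4)*(-4))*6) - 116 = (18 - 1*6) - 116 = (18 - 6) - 116 = 12 - 116 = -104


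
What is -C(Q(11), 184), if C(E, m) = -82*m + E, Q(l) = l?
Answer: 15077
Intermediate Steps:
C(E, m) = E - 82*m
-C(Q(11), 184) = -(11 - 82*184) = -(11 - 15088) = -1*(-15077) = 15077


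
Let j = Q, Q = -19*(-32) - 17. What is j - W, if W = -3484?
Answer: 4075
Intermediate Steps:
Q = 591 (Q = 608 - 17 = 591)
j = 591
j - W = 591 - 1*(-3484) = 591 + 3484 = 4075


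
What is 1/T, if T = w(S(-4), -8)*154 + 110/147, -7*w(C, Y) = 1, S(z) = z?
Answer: -147/3124 ≈ -0.047055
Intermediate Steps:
w(C, Y) = -1/7 (w(C, Y) = -1/7*1 = -1/7)
T = -3124/147 (T = -1/7*154 + 110/147 = -22 + 110*(1/147) = -22 + 110/147 = -3124/147 ≈ -21.252)
1/T = 1/(-3124/147) = -147/3124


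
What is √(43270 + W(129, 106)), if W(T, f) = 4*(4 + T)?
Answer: 11*√362 ≈ 209.29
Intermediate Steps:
W(T, f) = 16 + 4*T
√(43270 + W(129, 106)) = √(43270 + (16 + 4*129)) = √(43270 + (16 + 516)) = √(43270 + 532) = √43802 = 11*√362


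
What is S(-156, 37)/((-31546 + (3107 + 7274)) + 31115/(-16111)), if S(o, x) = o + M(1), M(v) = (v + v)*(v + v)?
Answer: 1224436/170510215 ≈ 0.0071810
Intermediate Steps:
M(v) = 4*v² (M(v) = (2*v)*(2*v) = 4*v²)
S(o, x) = 4 + o (S(o, x) = o + 4*1² = o + 4*1 = o + 4 = 4 + o)
S(-156, 37)/((-31546 + (3107 + 7274)) + 31115/(-16111)) = (4 - 156)/((-31546 + (3107 + 7274)) + 31115/(-16111)) = -152/((-31546 + 10381) + 31115*(-1/16111)) = -152/(-21165 - 31115/16111) = -152/(-341020430/16111) = -152*(-16111/341020430) = 1224436/170510215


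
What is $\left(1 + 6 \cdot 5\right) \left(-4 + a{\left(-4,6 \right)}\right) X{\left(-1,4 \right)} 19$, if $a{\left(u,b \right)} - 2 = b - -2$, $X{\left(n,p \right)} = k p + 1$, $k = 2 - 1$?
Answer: $17670$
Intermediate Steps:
$k = 1$ ($k = 2 - 1 = 1$)
$X{\left(n,p \right)} = 1 + p$ ($X{\left(n,p \right)} = 1 p + 1 = p + 1 = 1 + p$)
$a{\left(u,b \right)} = 4 + b$ ($a{\left(u,b \right)} = 2 + \left(b - -2\right) = 2 + \left(b + 2\right) = 2 + \left(2 + b\right) = 4 + b$)
$\left(1 + 6 \cdot 5\right) \left(-4 + a{\left(-4,6 \right)}\right) X{\left(-1,4 \right)} 19 = \left(1 + 6 \cdot 5\right) \left(-4 + \left(4 + 6\right)\right) \left(1 + 4\right) 19 = \left(1 + 30\right) \left(-4 + 10\right) 5 \cdot 19 = 31 \cdot 6 \cdot 5 \cdot 19 = 186 \cdot 5 \cdot 19 = 930 \cdot 19 = 17670$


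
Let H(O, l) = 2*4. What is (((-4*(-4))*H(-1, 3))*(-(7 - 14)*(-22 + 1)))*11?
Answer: -206976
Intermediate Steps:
H(O, l) = 8
(((-4*(-4))*H(-1, 3))*(-(7 - 14)*(-22 + 1)))*11 = ((-4*(-4)*8)*(-(7 - 14)*(-22 + 1)))*11 = ((16*8)*(-(-7)*(-21)))*11 = (128*(-1*147))*11 = (128*(-147))*11 = -18816*11 = -206976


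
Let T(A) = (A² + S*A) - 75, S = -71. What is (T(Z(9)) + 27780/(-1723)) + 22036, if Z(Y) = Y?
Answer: 36849589/1723 ≈ 21387.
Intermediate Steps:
T(A) = -75 + A² - 71*A (T(A) = (A² - 71*A) - 75 = -75 + A² - 71*A)
(T(Z(9)) + 27780/(-1723)) + 22036 = ((-75 + 9² - 71*9) + 27780/(-1723)) + 22036 = ((-75 + 81 - 639) + 27780*(-1/1723)) + 22036 = (-633 - 27780/1723) + 22036 = -1118439/1723 + 22036 = 36849589/1723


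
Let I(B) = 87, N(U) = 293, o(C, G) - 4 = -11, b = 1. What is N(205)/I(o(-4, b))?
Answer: 293/87 ≈ 3.3678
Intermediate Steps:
o(C, G) = -7 (o(C, G) = 4 - 11 = -7)
N(205)/I(o(-4, b)) = 293/87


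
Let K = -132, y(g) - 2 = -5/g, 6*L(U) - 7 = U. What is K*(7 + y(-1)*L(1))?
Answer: -2156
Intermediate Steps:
L(U) = 7/6 + U/6
y(g) = 2 - 5/g
K*(7 + y(-1)*L(1)) = -132*(7 + (2 - 5/(-1))*(7/6 + (1/6)*1)) = -132*(7 + (2 - 5*(-1))*(7/6 + 1/6)) = -132*(7 + (2 + 5)*(4/3)) = -132*(7 + 7*(4/3)) = -132*(7 + 28/3) = -132*49/3 = -2156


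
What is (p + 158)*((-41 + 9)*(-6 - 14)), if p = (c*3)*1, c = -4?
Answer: 93440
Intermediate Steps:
p = -12 (p = -4*3*1 = -12*1 = -12)
(p + 158)*((-41 + 9)*(-6 - 14)) = (-12 + 158)*((-41 + 9)*(-6 - 14)) = 146*(-32*(-20)) = 146*640 = 93440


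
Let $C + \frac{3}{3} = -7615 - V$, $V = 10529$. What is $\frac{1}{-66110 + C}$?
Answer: $- \frac{1}{84255} \approx -1.1869 \cdot 10^{-5}$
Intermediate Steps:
$C = -18145$ ($C = -1 - 18144 = -18145$)
$\frac{1}{-66110 + C} = \frac{1}{-66110 - 18145} = \frac{1}{-84255} = - \frac{1}{84255}$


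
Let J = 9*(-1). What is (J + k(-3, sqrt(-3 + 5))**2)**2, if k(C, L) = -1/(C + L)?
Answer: 184972/2401 - 5160*sqrt(2)/2401 ≈ 74.000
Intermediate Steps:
J = -9
(J + k(-3, sqrt(-3 + 5))**2)**2 = (-9 + (-1/(-3 + sqrt(-3 + 5)))**2)**2 = (-9 + (-1/(-3 + sqrt(2)))**2)**2 = (-9 + (-3 + sqrt(2))**(-2))**2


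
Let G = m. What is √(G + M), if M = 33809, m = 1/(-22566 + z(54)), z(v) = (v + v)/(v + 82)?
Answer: √19900718639248623/767217 ≈ 183.87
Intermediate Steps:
z(v) = 2*v/(82 + v) (z(v) = (2*v)/(82 + v) = 2*v/(82 + v))
m = -34/767217 (m = 1/(-22566 + 2*54/(82 + 54)) = 1/(-22566 + 2*54/136) = 1/(-22566 + 2*54*(1/136)) = 1/(-22566 + 27/34) = 1/(-767217/34) = -34/767217 ≈ -4.4316e-5)
G = -34/767217 ≈ -4.4316e-5
√(G + M) = √(-34/767217 + 33809) = √(25938839519/767217) = √19900718639248623/767217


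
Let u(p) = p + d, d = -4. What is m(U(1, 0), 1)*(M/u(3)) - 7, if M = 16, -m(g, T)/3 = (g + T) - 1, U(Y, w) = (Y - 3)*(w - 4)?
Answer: 377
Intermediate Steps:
U(Y, w) = (-4 + w)*(-3 + Y) (U(Y, w) = (-3 + Y)*(-4 + w) = (-4 + w)*(-3 + Y))
u(p) = -4 + p (u(p) = p - 4 = -4 + p)
m(g, T) = 3 - 3*T - 3*g (m(g, T) = -3*((g + T) - 1) = -3*((T + g) - 1) = -3*(-1 + T + g) = 3 - 3*T - 3*g)
m(U(1, 0), 1)*(M/u(3)) - 7 = (3 - 3*1 - 3*(12 - 4*1 - 3*0 + 1*0))*(16/(-4 + 3)) - 7 = (3 - 3 - 3*(12 - 4 + 0 + 0))*(16/(-1)) - 7 = (3 - 3 - 3*8)*(16*(-1)) - 7 = (3 - 3 - 24)*(-16) - 7 = -24*(-16) - 7 = 384 - 7 = 377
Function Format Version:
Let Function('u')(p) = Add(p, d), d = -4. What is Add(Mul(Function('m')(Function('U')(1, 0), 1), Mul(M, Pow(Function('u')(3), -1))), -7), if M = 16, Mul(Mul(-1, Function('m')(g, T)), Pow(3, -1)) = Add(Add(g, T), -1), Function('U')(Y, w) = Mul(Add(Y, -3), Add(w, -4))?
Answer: 377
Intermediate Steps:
Function('U')(Y, w) = Mul(Add(-4, w), Add(-3, Y)) (Function('U')(Y, w) = Mul(Add(-3, Y), Add(-4, w)) = Mul(Add(-4, w), Add(-3, Y)))
Function('u')(p) = Add(-4, p) (Function('u')(p) = Add(p, -4) = Add(-4, p))
Function('m')(g, T) = Add(3, Mul(-3, T), Mul(-3, g)) (Function('m')(g, T) = Mul(-3, Add(Add(g, T), -1)) = Mul(-3, Add(Add(T, g), -1)) = Mul(-3, Add(-1, T, g)) = Add(3, Mul(-3, T), Mul(-3, g)))
Add(Mul(Function('m')(Function('U')(1, 0), 1), Mul(M, Pow(Function('u')(3), -1))), -7) = Add(Mul(Add(3, Mul(-3, 1), Mul(-3, Add(12, Mul(-4, 1), Mul(-3, 0), Mul(1, 0)))), Mul(16, Pow(Add(-4, 3), -1))), -7) = Add(Mul(Add(3, -3, Mul(-3, Add(12, -4, 0, 0))), Mul(16, Pow(-1, -1))), -7) = Add(Mul(Add(3, -3, Mul(-3, 8)), Mul(16, -1)), -7) = Add(Mul(Add(3, -3, -24), -16), -7) = Add(Mul(-24, -16), -7) = Add(384, -7) = 377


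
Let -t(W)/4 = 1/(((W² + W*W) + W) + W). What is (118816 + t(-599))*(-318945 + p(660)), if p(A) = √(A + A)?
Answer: -6787170144842175/179101 + 42560128830*√330/179101 ≈ -3.7891e+10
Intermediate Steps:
p(A) = √2*√A (p(A) = √(2*A) = √2*√A)
t(W) = -4/(2*W + 2*W²) (t(W) = -4/(((W² + W*W) + W) + W) = -4/(((W² + W²) + W) + W) = -4/((2*W² + W) + W) = -4/((W + 2*W²) + W) = -4/(2*W + 2*W²))
(118816 + t(-599))*(-318945 + p(660)) = (118816 - 2/(-599*(1 - 599)))*(-318945 + √2*√660) = (118816 - 2*(-1/599)/(-598))*(-318945 + √2*(2*√165)) = (118816 - 2*(-1/599)*(-1/598))*(-318945 + 2*√330) = (118816 - 1/179101)*(-318945 + 2*√330) = 21280064415*(-318945 + 2*√330)/179101 = -6787170144842175/179101 + 42560128830*√330/179101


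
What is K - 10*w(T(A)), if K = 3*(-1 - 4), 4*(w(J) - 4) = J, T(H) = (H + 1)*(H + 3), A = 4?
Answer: -285/2 ≈ -142.50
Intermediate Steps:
T(H) = (1 + H)*(3 + H)
w(J) = 4 + J/4
K = -15 (K = 3*(-5) = -15)
K - 10*w(T(A)) = -15 - 10*(4 + (3 + 4² + 4*4)/4) = -15 - 10*(4 + (3 + 16 + 16)/4) = -15 - 10*(4 + (¼)*35) = -15 - 10*(4 + 35/4) = -15 - 10*51/4 = -15 - 255/2 = -285/2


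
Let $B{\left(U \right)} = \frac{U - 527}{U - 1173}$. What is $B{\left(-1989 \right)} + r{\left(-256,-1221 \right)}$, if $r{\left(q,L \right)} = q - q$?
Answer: $\frac{74}{93} \approx 0.7957$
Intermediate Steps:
$r{\left(q,L \right)} = 0$
$B{\left(U \right)} = \frac{-527 + U}{-1173 + U}$
$B{\left(-1989 \right)} + r{\left(-256,-1221 \right)} = \frac{-527 - 1989}{-1173 - 1989} + 0 = \frac{1}{-3162} \left(-2516\right) + 0 = \left(- \frac{1}{3162}\right) \left(-2516\right) + 0 = \frac{74}{93} + 0 = \frac{74}{93}$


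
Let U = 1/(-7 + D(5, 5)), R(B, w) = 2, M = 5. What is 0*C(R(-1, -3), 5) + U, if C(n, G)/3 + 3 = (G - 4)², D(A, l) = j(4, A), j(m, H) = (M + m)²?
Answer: 1/74 ≈ 0.013514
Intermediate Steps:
j(m, H) = (5 + m)²
D(A, l) = 81 (D(A, l) = (5 + 4)² = 9² = 81)
U = 1/74 (U = 1/(-7 + 81) = 1/74 ≈ 0.013514)
C(n, G) = -9 + 3*(-4 + G)² (C(n, G) = -9 + 3*(G - 4)² = -9 + 3*(-4 + G)²)
0*C(R(-1, -3), 5) + U = 0*(-9 + 3*(-4 + 5)²) + 1/74 = 0*(-9 + 3*1²) + 1/74 = 0*(-9 + 3*1) + 1/74 = 0*(-9 + 3) + 1/74 = 0*(-6) + 1/74 = 0 + 1/74 = 1/74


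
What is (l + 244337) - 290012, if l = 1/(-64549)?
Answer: -2948275576/64549 ≈ -45675.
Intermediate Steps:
l = -1/64549 ≈ -1.5492e-5
(l + 244337) - 290012 = (-1/64549 + 244337) - 290012 = 15771709012/64549 - 290012 = -2948275576/64549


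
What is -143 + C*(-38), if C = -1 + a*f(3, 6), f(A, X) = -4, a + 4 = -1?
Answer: -865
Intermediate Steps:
a = -5 (a = -4 - 1 = -5)
C = 19 (C = -1 - 5*(-4) = -1 + 20 = 19)
-143 + C*(-38) = -143 + 19*(-38) = -143 - 722 = -865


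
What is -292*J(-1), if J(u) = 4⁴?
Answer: -74752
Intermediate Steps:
J(u) = 256
-292*J(-1) = -292*256 = -74752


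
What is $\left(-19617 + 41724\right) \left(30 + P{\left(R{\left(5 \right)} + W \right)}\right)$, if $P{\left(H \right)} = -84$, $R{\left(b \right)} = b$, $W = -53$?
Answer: $-1193778$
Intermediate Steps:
$\left(-19617 + 41724\right) \left(30 + P{\left(R{\left(5 \right)} + W \right)}\right) = \left(-19617 + 41724\right) \left(30 - 84\right) = 22107 \left(-54\right) = -1193778$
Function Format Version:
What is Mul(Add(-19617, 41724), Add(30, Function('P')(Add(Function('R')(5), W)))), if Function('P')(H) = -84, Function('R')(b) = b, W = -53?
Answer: -1193778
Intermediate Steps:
Mul(Add(-19617, 41724), Add(30, Function('P')(Add(Function('R')(5), W)))) = Mul(Add(-19617, 41724), Add(30, -84)) = Mul(22107, -54) = -1193778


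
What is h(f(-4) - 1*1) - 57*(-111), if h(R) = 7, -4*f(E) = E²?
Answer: 6334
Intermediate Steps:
f(E) = -E²/4
h(f(-4) - 1*1) - 57*(-111) = 7 - 57*(-111) = 7 + 6327 = 6334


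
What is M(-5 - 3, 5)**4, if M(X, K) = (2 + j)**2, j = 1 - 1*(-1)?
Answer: 65536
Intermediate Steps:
j = 2 (j = 1 + 1 = 2)
M(X, K) = 16 (M(X, K) = (2 + 2)**2 = 4**2 = 16)
M(-5 - 3, 5)**4 = 16**4 = 65536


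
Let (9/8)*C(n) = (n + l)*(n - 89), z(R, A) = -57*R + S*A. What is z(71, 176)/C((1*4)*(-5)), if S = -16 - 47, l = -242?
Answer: -136215/228464 ≈ -0.59622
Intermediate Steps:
S = -63
z(R, A) = -63*A - 57*R (z(R, A) = -57*R - 63*A = -63*A - 57*R)
C(n) = 8*(-242 + n)*(-89 + n)/9 (C(n) = 8*((n - 242)*(n - 89))/9 = 8*((-242 + n)*(-89 + n))/9 = 8*(-242 + n)*(-89 + n)/9)
z(71, 176)/C((1*4)*(-5)) = (-63*176 - 57*71)/(172304/9 - 2648*1*4*(-5)/9 + 8*((1*4)*(-5))**2/9) = (-11088 - 4047)/(172304/9 - 10592*(-5)/9 + 8*(4*(-5))**2/9) = -15135/(172304/9 - 2648/9*(-20) + (8/9)*(-20)**2) = -15135/(172304/9 + 52960/9 + (8/9)*400) = -15135/(172304/9 + 52960/9 + 3200/9) = -15135/228464/9 = -15135*9/228464 = -136215/228464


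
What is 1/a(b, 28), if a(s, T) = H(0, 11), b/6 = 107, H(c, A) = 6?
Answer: ⅙ ≈ 0.16667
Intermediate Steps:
b = 642 (b = 6*107 = 642)
a(s, T) = 6
1/a(b, 28) = 1/6 = ⅙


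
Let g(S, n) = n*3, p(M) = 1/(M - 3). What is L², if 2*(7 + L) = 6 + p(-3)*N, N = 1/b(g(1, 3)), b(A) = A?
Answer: 187489/11664 ≈ 16.074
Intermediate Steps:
p(M) = 1/(-3 + M)
g(S, n) = 3*n
N = ⅑ (N = 1/(3*3) = 1/9 = ⅑ ≈ 0.11111)
L = -433/108 (L = -7 + (6 + (⅑)/(-3 - 3))/2 = -7 + (6 + (⅑)/(-6))/2 = -7 + (6 - ⅙*⅑)/2 = -7 + (6 - 1/54)/2 = -7 + (½)*(323/54) = -7 + 323/108 = -433/108 ≈ -4.0093)
L² = (-433/108)² = 187489/11664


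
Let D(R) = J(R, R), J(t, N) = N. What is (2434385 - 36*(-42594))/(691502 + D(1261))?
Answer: 3967769/692763 ≈ 5.7275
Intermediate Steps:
D(R) = R
(2434385 - 36*(-42594))/(691502 + D(1261)) = (2434385 - 36*(-42594))/(691502 + 1261) = (2434385 + 1533384)/692763 = 3967769*(1/692763) = 3967769/692763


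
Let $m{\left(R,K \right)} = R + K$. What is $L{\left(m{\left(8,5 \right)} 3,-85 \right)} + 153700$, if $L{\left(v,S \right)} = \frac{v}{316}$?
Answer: $\frac{48569239}{316} \approx 1.537 \cdot 10^{5}$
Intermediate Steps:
$m{\left(R,K \right)} = K + R$
$L{\left(v,S \right)} = \frac{v}{316}$
$L{\left(m{\left(8,5 \right)} 3,-85 \right)} + 153700 = \frac{\left(5 + 8\right) 3}{316} + 153700 = \frac{13 \cdot 3}{316} + 153700 = \frac{1}{316} \cdot 39 + 153700 = \frac{39}{316} + 153700 = \frac{48569239}{316}$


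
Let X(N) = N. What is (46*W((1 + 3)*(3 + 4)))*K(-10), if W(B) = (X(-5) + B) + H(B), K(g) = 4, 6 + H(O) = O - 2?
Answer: 7912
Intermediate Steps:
H(O) = -8 + O (H(O) = -6 + (O - 2) = -6 + (-2 + O) = -8 + O)
W(B) = -13 + 2*B (W(B) = (-5 + B) + (-8 + B) = -13 + 2*B)
(46*W((1 + 3)*(3 + 4)))*K(-10) = (46*(-13 + 2*((1 + 3)*(3 + 4))))*4 = (46*(-13 + 2*(4*7)))*4 = (46*(-13 + 2*28))*4 = (46*(-13 + 56))*4 = (46*43)*4 = 1978*4 = 7912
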